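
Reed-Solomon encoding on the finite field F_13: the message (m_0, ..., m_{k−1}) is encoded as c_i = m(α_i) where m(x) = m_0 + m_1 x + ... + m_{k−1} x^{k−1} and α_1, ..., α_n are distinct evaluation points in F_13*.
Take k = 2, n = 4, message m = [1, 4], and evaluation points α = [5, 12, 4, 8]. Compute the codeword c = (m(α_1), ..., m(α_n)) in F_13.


c = [8, 10, 4, 7]

Message polynomial: m(x) = 1 + 4·x (mod 13).
For each evaluation point α_i, compute m(α_i) mod 13:
  α_1 = 5: Horner steps 4 → 8, so m(5) = 8.
  α_2 = 12: Horner steps 4 → 10, so m(12) = 10.
  α_3 = 4: Horner steps 4 → 4, so m(4) = 4.
  α_4 = 8: Horner steps 4 → 7, so m(8) = 7.
Codeword c = [8, 10, 4, 7] ∈ F_13^4.


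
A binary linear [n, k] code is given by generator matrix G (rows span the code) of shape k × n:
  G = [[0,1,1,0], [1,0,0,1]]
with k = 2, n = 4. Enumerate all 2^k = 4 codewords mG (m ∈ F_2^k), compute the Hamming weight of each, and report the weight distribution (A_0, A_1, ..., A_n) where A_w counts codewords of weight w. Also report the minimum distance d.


Weight distribution: A_0 = 1, A_2 = 2, A_4 = 1. Minimum distance d = 2.

Enumerate all 2^2 = 4 messages m ∈ F_2^2.
For each, compute codeword c = mG in F_2^4, then tally its weight.
  m = 00 → c = 0000, weight = 0.
  m = 10 → c = 0110, weight = 2.
  m = 01 → c = 1001, weight = 2.
  m = 11 → c = 1111, weight = 4.
Tally weights:
  weight 0: 1 codewords.
  weight 2: 2 codewords.
  weight 4: 1 codewords.
Minimum distance d = smallest w > 0 with A_w > 0 = 2.
Sanity: Σ A_w = 4 = 2^2 = 4 ✓.


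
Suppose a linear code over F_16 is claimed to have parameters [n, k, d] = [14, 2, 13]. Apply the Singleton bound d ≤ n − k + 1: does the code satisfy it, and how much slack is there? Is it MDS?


Singleton RHS = n − k + 1 = 13, slack = 0, bound satisfied, MDS.

Singleton bound: d ≤ n − k + 1.
Here n = 14, k = 2, so n − k + 1 = 13.
Given d = 13, check d ≤ 13: YES.
Slack = (n − k + 1) − d = 0.
The code is MDS (slack = 0).
Description: the claimed parameters are [14, 2, 13]_16; such a code would be MDS (meets Singleton bound).


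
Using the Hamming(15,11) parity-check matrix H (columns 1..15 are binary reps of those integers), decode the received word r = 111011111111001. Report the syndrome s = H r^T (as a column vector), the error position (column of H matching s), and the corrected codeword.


s = (0, 1, 1, 1)^T, error position = 7, corrected codeword c = 111011011111001

Compute s = H r^T mod 2 one row at a time:
  s_1 = 1 + 1 + 1 + 1 + 1 + 0 + 0 + 1 = 6 ≡ 0 (mod 2).
  s_2 = 0 + 1 + 1 + 1 + 1 + 0 + 0 + 1 = 5 ≡ 1 (mod 2).
  s_3 = 1 + 1 + 1 + 1 + 1 + 1 + 0 + 1 = 7 ≡ 1 (mod 2).
  s_4 = 1 + 1 + 1 + 1 + 1 + 1 + 0 + 1 = 7 ≡ 1 (mod 2).
s = (0, 1, 1, 1)^T — this equals column 7 of H (binary 0111), so error is at position 7.
Correct: flip bit 7 of r = 111011111111001 to get c = 111011011111001.


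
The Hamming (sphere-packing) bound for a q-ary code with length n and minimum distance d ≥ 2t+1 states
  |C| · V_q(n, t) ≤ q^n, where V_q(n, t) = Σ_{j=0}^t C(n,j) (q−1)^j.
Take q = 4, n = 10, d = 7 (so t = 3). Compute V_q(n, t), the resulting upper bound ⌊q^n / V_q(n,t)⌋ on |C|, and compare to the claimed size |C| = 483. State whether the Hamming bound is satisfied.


V_q(n, t) = 3676, q^n = 1048576, Hamming bound = 285, |C| = 483 > bound (violated).

Step 1: Compute V_q(n, t) = Σ_{j=0}^3 C(n, j) (q−1)^j.
  j = 0: C(10,0)·(3)^0 = 1·1 = 1.
  j = 1: C(10,1)·(3)^1 = 10·3 = 30.
  j = 2: C(10,2)·(3)^2 = 45·9 = 405.
  j = 3: C(10,3)·(3)^3 = 120·27 = 3240.
  V_q(n, t) = 1 + 30 + 405 + 3240 = 3676.
Step 2: q^n = 4^10 = 1048576.
Step 3: Hamming bound ⌊q^n / V_q(n,t)⌋ = ⌊1048576/3676⌋ = 285.
Step 4: Compare |C| = 483 to 285: violated.
The claimed |C| lies above the Hamming bound, so no 4-ary code of length 10 with d ≥ 7 can have 483 codewords.


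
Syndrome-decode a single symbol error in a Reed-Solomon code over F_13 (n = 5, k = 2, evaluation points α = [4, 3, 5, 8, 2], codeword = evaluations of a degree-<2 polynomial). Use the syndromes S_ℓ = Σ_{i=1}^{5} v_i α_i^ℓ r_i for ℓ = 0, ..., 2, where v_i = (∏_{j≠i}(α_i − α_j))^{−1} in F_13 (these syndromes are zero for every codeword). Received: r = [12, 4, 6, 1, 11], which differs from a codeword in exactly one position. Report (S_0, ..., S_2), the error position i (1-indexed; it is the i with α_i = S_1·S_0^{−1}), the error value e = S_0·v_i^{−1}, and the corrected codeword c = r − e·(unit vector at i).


S = (4, 12, 10), error at position 2, error magnitude e = 12, c = [12, 5, 6, 1, 11].

Step 1: column multipliers v_i = (∏_{j≠i}(α_i − α_j))^{−1} mod 13.
  i = 1 (α = 4): (4−3)(4−5)(4−8)(4−2) = 1·(−1)·(−4)·2 = 8 ≡ 8, so v_1 = 8^{−1} = 5 (mod 13).
  i = 2 (α = 3): (3−4)(3−5)(3−8)(3−2) = (−1)·(−2)·(−5)·1 = −10 ≡ 3, so v_2 = 3^{−1} = 9 (mod 13).
  i = 3 (α = 5): (5−4)(5−3)(5−8)(5−2) = 1·2·(−3)·3 = −18 ≡ 8, so v_3 = 8^{−1} = 5 (mod 13).
  i = 4 (α = 8): (8−4)(8−3)(8−5)(8−2) = 4·5·3·6 = 360 ≡ 9, so v_4 = 9^{−1} = 3 (mod 13).
  i = 5 (α = 2): (2−4)(2−3)(2−5)(2−8) = (−2)·(−1)·(−3)·(−6) = 36 ≡ 10, so v_5 = 10^{−1} = 4 (mod 13).
  v = [5, 9, 5, 3, 4].
Step 2: syndromes of r = [12, 4, 6, 1, 11] (all sums mod 13).
  S_0 = Σ v_i r_i = 5·12 + 9·4 + 5·6 + 3·1 + 4·11 = 173 ≡ 4.
  S_1 = Σ v_i α_i r_i = 5·4·12 + 9·3·4 + 5·5·6 + 3·8·1 + 4·2·11 = 610 ≡ 12.
  α_i^2 mod 13 = [3, 9, 12, 12, 4].
  S_2 = Σ v_i α_i^2 r_i = 5·3·12 + 9·9·4 + 5·12·6 + 3·12·1 + 4·4·11 = 1076 ≡ 10.
  S = (4, 12, 10) ≠ 0, so r is not a codeword (an error is present).
Step 3: locate the error. For a single error e at position i, S_ℓ = v_i·e·α_i^ℓ, so α_err = S_1/S_0.
  S_0^{−1} = 4^{−1} = 10 (mod 13), so α_err = 12·10 = 120 ≡ 3 = α_2. Error position i = 2.
  Consistency check: S_2/S_1 = 10·12 = 120 ≡ 3 = α_err ✓ (single-error assumption holds).
Step 4: error magnitude e = S_0/v_2 = S_0·∏_{j≠2}(α_2 − α_j) = 4·3 = 12 ≡ 12 (mod 13).
Step 5: correct position 2: c_2 = r_2 − e = 4 − 12 ≡ 5 (mod 13). Hence c = [12, 5, 6, 1, 11].
  Check: interpolating c through the α_i gives m(x) = 10 + 7·x (degree < 2) with m(α_i) = c_i for every i, so c is indeed a codeword.


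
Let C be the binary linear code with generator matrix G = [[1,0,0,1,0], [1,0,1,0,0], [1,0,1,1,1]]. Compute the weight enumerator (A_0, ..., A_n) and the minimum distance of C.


Weight distribution: A_0 = 1, A_2 = 6, A_4 = 1. Minimum distance d = 2.

Enumerate all 2^3 = 8 messages m ∈ F_2^3.
For each, compute codeword c = mG in F_2^5, then tally its weight.
  m = 000 → c = 00000, weight = 0.
  m = 100 → c = 10010, weight = 2.
  m = 010 → c = 10100, weight = 2.
  m = 110 → c = 00110, weight = 2.
  m = 001 → c = 10111, weight = 4.
  m = 101 → c = 00101, weight = 2.
  m = 011 → c = 00011, weight = 2.
  m = 111 → c = 10001, weight = 2.
Tally weights:
  weight 0: 1 codewords.
  weight 2: 6 codewords.
  weight 4: 1 codewords.
Minimum distance d = smallest w > 0 with A_w > 0 = 2.
Sanity: Σ A_w = 8 = 2^3 = 8 ✓.


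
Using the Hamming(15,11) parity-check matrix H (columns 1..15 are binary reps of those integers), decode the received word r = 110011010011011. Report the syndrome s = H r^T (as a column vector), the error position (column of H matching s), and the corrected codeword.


s = (1, 1, 1, 0)^T, error position = 14, corrected codeword c = 110011010011001

Compute s = H r^T mod 2 one row at a time:
  s_1 = 1 + 0 + 0 + 1 + 1 + 0 + 1 + 1 = 5 ≡ 1 (mod 2).
  s_2 = 0 + 1 + 1 + 0 + 1 + 0 + 1 + 1 = 5 ≡ 1 (mod 2).
  s_3 = 1 + 0 + 1 + 0 + 0 + 1 + 1 + 1 = 5 ≡ 1 (mod 2).
  s_4 = 1 + 0 + 1 + 0 + 0 + 1 + 0 + 1 = 4 ≡ 0 (mod 2).
s = (1, 1, 1, 0)^T — this equals column 14 of H (binary 1110), so error is at position 14.
Correct: flip bit 14 of r = 110011010011011 to get c = 110011010011001.


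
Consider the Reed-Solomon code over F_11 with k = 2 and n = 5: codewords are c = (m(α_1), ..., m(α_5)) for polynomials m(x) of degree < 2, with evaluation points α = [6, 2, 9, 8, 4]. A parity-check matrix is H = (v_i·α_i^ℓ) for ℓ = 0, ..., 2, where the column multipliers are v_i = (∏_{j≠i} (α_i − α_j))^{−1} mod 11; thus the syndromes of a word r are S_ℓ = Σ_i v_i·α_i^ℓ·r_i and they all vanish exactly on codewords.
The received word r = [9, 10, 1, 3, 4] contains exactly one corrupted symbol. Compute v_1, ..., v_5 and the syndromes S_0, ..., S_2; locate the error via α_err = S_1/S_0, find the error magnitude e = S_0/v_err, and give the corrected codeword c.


S = (2, 7, 8), error at position 3, error magnitude e = 1, c = [9, 10, 0, 3, 4].

Step 1: column multipliers v_i = (∏_{j≠i}(α_i − α_j))^{−1} mod 11.
  i = 1 (α = 6): (6−2)(6−9)(6−8)(6−4) = 4·(−3)·(−2)·2 = 48 ≡ 4, so v_1 = 4^{−1} = 3 (mod 11).
  i = 2 (α = 2): (2−6)(2−9)(2−8)(2−4) = (−4)·(−7)·(−6)·(−2) = 336 ≡ 6, so v_2 = 6^{−1} = 2 (mod 11).
  i = 3 (α = 9): (9−6)(9−2)(9−8)(9−4) = 3·7·1·5 = 105 ≡ 6, so v_3 = 6^{−1} = 2 (mod 11).
  i = 4 (α = 8): (8−6)(8−2)(8−9)(8−4) = 2·6·(−1)·4 = −48 ≡ 7, so v_4 = 7^{−1} = 8 (mod 11).
  i = 5 (α = 4): (4−6)(4−2)(4−9)(4−8) = (−2)·2·(−5)·(−4) = −80 ≡ 8, so v_5 = 8^{−1} = 7 (mod 11).
  v = [3, 2, 2, 8, 7].
Step 2: syndromes of r = [9, 10, 1, 3, 4] (all sums mod 11).
  S_0 = Σ v_i r_i = 3·9 + 2·10 + 2·1 + 8·3 + 7·4 = 101 ≡ 2.
  S_1 = Σ v_i α_i r_i = 3·6·9 + 2·2·10 + 2·9·1 + 8·8·3 + 7·4·4 = 524 ≡ 7.
  α_i^2 mod 11 = [3, 4, 4, 9, 5].
  S_2 = Σ v_i α_i^2 r_i = 3·3·9 + 2·4·10 + 2·4·1 + 8·9·3 + 7·5·4 = 525 ≡ 8.
  S = (2, 7, 8) ≠ 0, so r is not a codeword (an error is present).
Step 3: locate the error. For a single error e at position i, S_ℓ = v_i·e·α_i^ℓ, so α_err = S_1/S_0.
  S_0^{−1} = 2^{−1} = 6 (mod 11), so α_err = 7·6 = 42 ≡ 9 = α_3. Error position i = 3.
  Consistency check: S_2/S_1 = 8·8 = 64 ≡ 9 = α_err ✓ (single-error assumption holds).
Step 4: error magnitude e = S_0/v_3 = S_0·∏_{j≠3}(α_3 − α_j) = 2·6 = 12 ≡ 1 (mod 11).
Step 5: correct position 3: c_3 = r_3 − e = 1 − 1 ≡ 0 (mod 11). Hence c = [9, 10, 0, 3, 4].
  Check: interpolating c through the α_i gives m(x) = 5 + 8·x (degree < 2) with m(α_i) = c_i for every i, so c is indeed a codeword.


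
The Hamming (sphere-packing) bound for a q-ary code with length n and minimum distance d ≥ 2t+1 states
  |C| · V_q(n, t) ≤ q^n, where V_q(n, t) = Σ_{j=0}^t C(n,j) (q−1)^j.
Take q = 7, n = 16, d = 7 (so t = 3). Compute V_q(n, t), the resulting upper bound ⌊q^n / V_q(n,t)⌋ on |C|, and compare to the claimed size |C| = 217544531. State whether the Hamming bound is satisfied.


V_q(n, t) = 125377, q^n = 33232930569601, Hamming bound = 265064011, |C| = 217544531 ≤ bound (satisfied).

Step 1: Compute V_q(n, t) = Σ_{j=0}^3 C(n, j) (q−1)^j.
  j = 0: C(16,0)·(6)^0 = 1·1 = 1.
  j = 1: C(16,1)·(6)^1 = 16·6 = 96.
  j = 2: C(16,2)·(6)^2 = 120·36 = 4320.
  j = 3: C(16,3)·(6)^3 = 560·216 = 120960.
  V_q(n, t) = 1 + 96 + 4320 + 120960 = 125377.
Step 2: q^n = 7^16 = 33232930569601.
Step 3: Hamming bound ⌊q^n / V_q(n,t)⌋ = ⌊33232930569601/125377⌋ = 265064011.
Step 4: Compare |C| = 217544531 to 265064011: satisfied.
The claimed |C| lies below the Hamming bound.


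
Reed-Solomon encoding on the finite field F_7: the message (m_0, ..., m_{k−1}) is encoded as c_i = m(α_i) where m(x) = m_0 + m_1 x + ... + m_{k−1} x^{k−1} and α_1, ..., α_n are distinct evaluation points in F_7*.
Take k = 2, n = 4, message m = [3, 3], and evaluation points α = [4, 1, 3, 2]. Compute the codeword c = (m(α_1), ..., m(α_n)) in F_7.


c = [1, 6, 5, 2]

Message polynomial: m(x) = 3 + 3·x (mod 7).
For each evaluation point α_i, compute m(α_i) mod 7:
  α_1 = 4: Horner steps 3 → 1, so m(4) = 1.
  α_2 = 1: Horner steps 3 → 6, so m(1) = 6.
  α_3 = 3: Horner steps 3 → 5, so m(3) = 5.
  α_4 = 2: Horner steps 3 → 2, so m(2) = 2.
Codeword c = [1, 6, 5, 2] ∈ F_7^4.


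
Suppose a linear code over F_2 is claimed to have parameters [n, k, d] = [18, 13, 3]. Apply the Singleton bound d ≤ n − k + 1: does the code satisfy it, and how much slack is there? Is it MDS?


Singleton RHS = n − k + 1 = 6, slack = 3, bound satisfied, not MDS.

Singleton bound: d ≤ n − k + 1.
Here n = 18, k = 13, so n − k + 1 = 6.
Given d = 3, check d ≤ 6: YES.
Slack = (n − k + 1) − d = 3.
The code is NOT MDS (slack = 3 > 0).
Description: the claimed parameters are [18, 13, 3]_2; such a code would be non-MDS.


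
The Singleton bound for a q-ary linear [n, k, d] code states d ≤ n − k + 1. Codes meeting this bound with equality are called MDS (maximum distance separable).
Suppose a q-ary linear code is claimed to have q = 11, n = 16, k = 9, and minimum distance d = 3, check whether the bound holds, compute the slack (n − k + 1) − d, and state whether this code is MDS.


Singleton RHS = n − k + 1 = 8, slack = 5, bound satisfied, not MDS.

Singleton bound: d ≤ n − k + 1.
Here n = 16, k = 9, so n − k + 1 = 8.
Given d = 3, check d ≤ 8: YES.
Slack = (n − k + 1) − d = 5.
The code is NOT MDS (slack = 5 > 0).
Description: the claimed parameters are [16, 9, 3]_11; such a code would be non-MDS.


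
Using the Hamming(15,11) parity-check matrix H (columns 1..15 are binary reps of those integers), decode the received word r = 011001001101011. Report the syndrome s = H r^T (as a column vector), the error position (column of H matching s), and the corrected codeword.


s = (1, 0, 0, 1)^T, error position = 9, corrected codeword c = 011001000101011

Compute s = H r^T mod 2 one row at a time:
  s_1 = 0 + 1 + 1 + 0 + 1 + 0 + 1 + 1 = 5 ≡ 1 (mod 2).
  s_2 = 0 + 0 + 1 + 0 + 1 + 0 + 1 + 1 = 4 ≡ 0 (mod 2).
  s_3 = 1 + 1 + 1 + 0 + 1 + 0 + 1 + 1 = 6 ≡ 0 (mod 2).
  s_4 = 0 + 1 + 0 + 0 + 1 + 0 + 0 + 1 = 3 ≡ 1 (mod 2).
s = (1, 0, 0, 1)^T — this equals column 9 of H (binary 1001), so error is at position 9.
Correct: flip bit 9 of r = 011001001101011 to get c = 011001000101011.


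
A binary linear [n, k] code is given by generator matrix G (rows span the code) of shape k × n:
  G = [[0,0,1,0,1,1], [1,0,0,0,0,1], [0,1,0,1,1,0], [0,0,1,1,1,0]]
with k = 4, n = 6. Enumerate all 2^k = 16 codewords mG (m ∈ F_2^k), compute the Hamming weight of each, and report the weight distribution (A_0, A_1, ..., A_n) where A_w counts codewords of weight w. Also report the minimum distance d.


Weight distribution: A_0 = 1, A_2 = 4, A_3 = 6, A_4 = 3, A_5 = 2. Minimum distance d = 2.

Enumerate all 2^4 = 16 messages m ∈ F_2^4.
For each, compute codeword c = mG in F_2^6, then tally its weight.
  m = 0000 → c = 000000, weight = 0.
  m = 1000 → c = 001011, weight = 3.
  m = 0100 → c = 100001, weight = 2.
  m = 1100 → c = 101010, weight = 3.
  m = 0010 → c = 010110, weight = 3.
  m = 1010 → c = 011101, weight = 4.
  m = 0110 → c = 110111, weight = 5.
  m = 1110 → c = 111100, weight = 4.
  m = 0001 → c = 001110, weight = 3.
  m = 1001 → c = 000101, weight = 2.
  m = 0101 → c = 101111, weight = 5.
  m = 1101 → c = 100100, weight = 2.
  m = 0011 → c = 011000, weight = 2.
  m = 1011 → c = 010011, weight = 3.
  m = 0111 → c = 111001, weight = 4.
  m = 1111 → c = 110010, weight = 3.
Tally weights:
  weight 0: 1 codewords.
  weight 2: 4 codewords.
  weight 3: 6 codewords.
  weight 4: 3 codewords.
  weight 5: 2 codewords.
Minimum distance d = smallest w > 0 with A_w > 0 = 2.
Sanity: Σ A_w = 16 = 2^4 = 16 ✓.


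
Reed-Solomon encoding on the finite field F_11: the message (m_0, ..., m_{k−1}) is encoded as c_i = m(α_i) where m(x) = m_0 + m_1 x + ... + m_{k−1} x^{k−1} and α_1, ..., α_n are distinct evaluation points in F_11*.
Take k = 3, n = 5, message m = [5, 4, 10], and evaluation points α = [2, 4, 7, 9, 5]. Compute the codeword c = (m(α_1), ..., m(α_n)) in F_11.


c = [9, 5, 6, 4, 0]

Message polynomial: m(x) = 5 + 4·x + 10·x^2 (mod 11).
For each evaluation point α_i, compute m(α_i) mod 11:
  α_1 = 2: Horner steps 10 → 2 → 9, so m(2) = 9.
  α_2 = 4: Horner steps 10 → 0 → 5, so m(4) = 5.
  α_3 = 7: Horner steps 10 → 8 → 6, so m(7) = 6.
  α_4 = 9: Horner steps 10 → 6 → 4, so m(9) = 4.
  α_5 = 5: Horner steps 10 → 10 → 0, so m(5) = 0.
Codeword c = [9, 5, 6, 4, 0] ∈ F_11^5.


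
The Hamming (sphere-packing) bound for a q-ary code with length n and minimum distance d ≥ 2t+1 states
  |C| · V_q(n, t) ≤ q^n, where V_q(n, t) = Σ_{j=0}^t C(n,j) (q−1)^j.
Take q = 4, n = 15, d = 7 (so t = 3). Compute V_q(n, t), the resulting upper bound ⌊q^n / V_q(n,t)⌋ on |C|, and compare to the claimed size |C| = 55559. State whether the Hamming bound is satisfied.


V_q(n, t) = 13276, q^n = 1073741824, Hamming bound = 80878, |C| = 55559 ≤ bound (satisfied).

Step 1: Compute V_q(n, t) = Σ_{j=0}^3 C(n, j) (q−1)^j.
  j = 0: C(15,0)·(3)^0 = 1·1 = 1.
  j = 1: C(15,1)·(3)^1 = 15·3 = 45.
  j = 2: C(15,2)·(3)^2 = 105·9 = 945.
  j = 3: C(15,3)·(3)^3 = 455·27 = 12285.
  V_q(n, t) = 1 + 45 + 945 + 12285 = 13276.
Step 2: q^n = 4^15 = 1073741824.
Step 3: Hamming bound ⌊q^n / V_q(n,t)⌋ = ⌊1073741824/13276⌋ = 80878.
Step 4: Compare |C| = 55559 to 80878: satisfied.
The claimed |C| lies below the Hamming bound.


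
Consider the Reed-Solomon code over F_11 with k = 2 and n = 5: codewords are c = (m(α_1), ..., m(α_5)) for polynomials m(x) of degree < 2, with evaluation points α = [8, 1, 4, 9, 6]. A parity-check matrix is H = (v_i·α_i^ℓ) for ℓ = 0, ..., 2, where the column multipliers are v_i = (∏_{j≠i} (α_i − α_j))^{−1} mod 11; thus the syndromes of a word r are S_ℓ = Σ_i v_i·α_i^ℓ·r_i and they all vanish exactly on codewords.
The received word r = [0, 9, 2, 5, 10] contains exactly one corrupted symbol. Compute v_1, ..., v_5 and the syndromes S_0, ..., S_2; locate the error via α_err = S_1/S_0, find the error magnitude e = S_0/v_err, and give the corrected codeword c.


S = (4, 2, 1), error at position 5, error magnitude e = 9, c = [0, 9, 2, 5, 1].

Step 1: column multipliers v_i = (∏_{j≠i}(α_i − α_j))^{−1} mod 11.
  i = 1 (α = 8): (8−1)(8−4)(8−9)(8−6) = 7·4·(−1)·2 = −56 ≡ 10, so v_1 = 10^{−1} = 10 (mod 11).
  i = 2 (α = 1): (1−8)(1−4)(1−9)(1−6) = (−7)·(−3)·(−8)·(−5) = 840 ≡ 4, so v_2 = 4^{−1} = 3 (mod 11).
  i = 3 (α = 4): (4−8)(4−1)(4−9)(4−6) = (−4)·3·(−5)·(−2) = −120 ≡ 1, so v_3 = 1^{−1} = 1 (mod 11).
  i = 4 (α = 9): (9−8)(9−1)(9−4)(9−6) = 1·8·5·3 = 120 ≡ 10, so v_4 = 10^{−1} = 10 (mod 11).
  i = 5 (α = 6): (6−8)(6−1)(6−4)(6−9) = (−2)·5·2·(−3) = 60 ≡ 5, so v_5 = 5^{−1} = 9 (mod 11).
  v = [10, 3, 1, 10, 9].
Step 2: syndromes of r = [0, 9, 2, 5, 10] (all sums mod 11).
  S_0 = Σ v_i r_i = 10·0 + 3·9 + 1·2 + 10·5 + 9·10 = 169 ≡ 4.
  S_1 = Σ v_i α_i r_i = 10·8·0 + 3·1·9 + 1·4·2 + 10·9·5 + 9·6·10 = 1025 ≡ 2.
  α_i^2 mod 11 = [9, 1, 5, 4, 3].
  S_2 = Σ v_i α_i^2 r_i = 10·9·0 + 3·1·9 + 1·5·2 + 10·4·5 + 9·3·10 = 507 ≡ 1.
  S = (4, 2, 1) ≠ 0, so r is not a codeword (an error is present).
Step 3: locate the error. For a single error e at position i, S_ℓ = v_i·e·α_i^ℓ, so α_err = S_1/S_0.
  S_0^{−1} = 4^{−1} = 3 (mod 11), so α_err = 2·3 = 6 ≡ 6 = α_5. Error position i = 5.
  Consistency check: S_2/S_1 = 1·6 = 6 ≡ 6 = α_err ✓ (single-error assumption holds).
Step 4: error magnitude e = S_0/v_5 = S_0·∏_{j≠5}(α_5 − α_j) = 4·5 = 20 ≡ 9 (mod 11).
Step 5: correct position 5: c_5 = r_5 − e = 10 − 9 ≡ 1 (mod 11). Hence c = [0, 9, 2, 5, 1].
  Check: interpolating c through the α_i gives m(x) = 4 + 5·x (degree < 2) with m(α_i) = c_i for every i, so c is indeed a codeword.


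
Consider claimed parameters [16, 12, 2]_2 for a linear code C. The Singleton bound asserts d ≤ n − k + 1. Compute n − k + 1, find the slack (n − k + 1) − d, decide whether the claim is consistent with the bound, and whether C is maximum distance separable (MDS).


Singleton RHS = n − k + 1 = 5, slack = 3, bound satisfied, not MDS.

Singleton bound: d ≤ n − k + 1.
Here n = 16, k = 12, so n − k + 1 = 5.
Given d = 2, check d ≤ 5: YES.
Slack = (n − k + 1) − d = 3.
The code is NOT MDS (slack = 3 > 0).
Description: the claimed parameters are [16, 12, 2]_2; such a code would be non-MDS.


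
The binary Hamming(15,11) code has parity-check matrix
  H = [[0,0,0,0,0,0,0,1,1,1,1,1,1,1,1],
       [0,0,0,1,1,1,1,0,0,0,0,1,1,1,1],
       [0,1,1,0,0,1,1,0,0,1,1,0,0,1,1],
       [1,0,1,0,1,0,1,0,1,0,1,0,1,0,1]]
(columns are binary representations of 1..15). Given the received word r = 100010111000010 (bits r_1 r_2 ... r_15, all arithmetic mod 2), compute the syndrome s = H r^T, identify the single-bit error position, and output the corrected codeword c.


s = (1, 1, 0, 0)^T, error position = 12, corrected codeword c = 100010111001010

Compute s = H r^T mod 2 one row at a time:
  s_1 = 1 + 1 + 0 + 0 + 0 + 0 + 1 + 0 = 3 ≡ 1 (mod 2).
  s_2 = 0 + 1 + 0 + 1 + 0 + 0 + 1 + 0 = 3 ≡ 1 (mod 2).
  s_3 = 0 + 0 + 0 + 1 + 0 + 0 + 1 + 0 = 2 ≡ 0 (mod 2).
  s_4 = 1 + 0 + 1 + 1 + 1 + 0 + 0 + 0 = 4 ≡ 0 (mod 2).
s = (1, 1, 0, 0)^T — this equals column 12 of H (binary 1100), so error is at position 12.
Correct: flip bit 12 of r = 100010111000010 to get c = 100010111001010.


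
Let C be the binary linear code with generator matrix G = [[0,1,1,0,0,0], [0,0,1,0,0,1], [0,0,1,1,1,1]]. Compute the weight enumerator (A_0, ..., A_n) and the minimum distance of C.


Weight distribution: A_0 = 1, A_2 = 4, A_4 = 3. Minimum distance d = 2.

Enumerate all 2^3 = 8 messages m ∈ F_2^3.
For each, compute codeword c = mG in F_2^6, then tally its weight.
  m = 000 → c = 000000, weight = 0.
  m = 100 → c = 011000, weight = 2.
  m = 010 → c = 001001, weight = 2.
  m = 110 → c = 010001, weight = 2.
  m = 001 → c = 001111, weight = 4.
  m = 101 → c = 010111, weight = 4.
  m = 011 → c = 000110, weight = 2.
  m = 111 → c = 011110, weight = 4.
Tally weights:
  weight 0: 1 codewords.
  weight 2: 4 codewords.
  weight 4: 3 codewords.
Minimum distance d = smallest w > 0 with A_w > 0 = 2.
Sanity: Σ A_w = 8 = 2^3 = 8 ✓.


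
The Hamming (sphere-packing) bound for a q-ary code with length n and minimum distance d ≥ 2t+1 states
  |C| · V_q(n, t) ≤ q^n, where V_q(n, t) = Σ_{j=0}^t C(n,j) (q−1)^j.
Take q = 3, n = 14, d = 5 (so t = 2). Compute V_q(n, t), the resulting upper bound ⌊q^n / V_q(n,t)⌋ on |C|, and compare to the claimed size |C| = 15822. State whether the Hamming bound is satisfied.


V_q(n, t) = 393, q^n = 4782969, Hamming bound = 12170, |C| = 15822 > bound (violated).

Step 1: Compute V_q(n, t) = Σ_{j=0}^2 C(n, j) (q−1)^j.
  j = 0: C(14,0)·(2)^0 = 1·1 = 1.
  j = 1: C(14,1)·(2)^1 = 14·2 = 28.
  j = 2: C(14,2)·(2)^2 = 91·4 = 364.
  V_q(n, t) = 1 + 28 + 364 = 393.
Step 2: q^n = 3^14 = 4782969.
Step 3: Hamming bound ⌊q^n / V_q(n,t)⌋ = ⌊4782969/393⌋ = 12170.
Step 4: Compare |C| = 15822 to 12170: violated.
The claimed |C| lies above the Hamming bound, so no 3-ary code of length 14 with d ≥ 5 can have 15822 codewords.


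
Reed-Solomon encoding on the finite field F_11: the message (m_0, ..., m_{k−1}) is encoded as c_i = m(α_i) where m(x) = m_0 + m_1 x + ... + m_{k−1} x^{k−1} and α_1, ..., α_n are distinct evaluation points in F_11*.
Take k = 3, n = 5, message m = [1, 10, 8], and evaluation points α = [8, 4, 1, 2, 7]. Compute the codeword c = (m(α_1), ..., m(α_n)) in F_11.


c = [10, 4, 8, 9, 1]

Message polynomial: m(x) = 1 + 10·x + 8·x^2 (mod 11).
For each evaluation point α_i, compute m(α_i) mod 11:
  α_1 = 8: Horner steps 8 → 8 → 10, so m(8) = 10.
  α_2 = 4: Horner steps 8 → 9 → 4, so m(4) = 4.
  α_3 = 1: Horner steps 8 → 7 → 8, so m(1) = 8.
  α_4 = 2: Horner steps 8 → 4 → 9, so m(2) = 9.
  α_5 = 7: Horner steps 8 → 0 → 1, so m(7) = 1.
Codeword c = [10, 4, 8, 9, 1] ∈ F_11^5.


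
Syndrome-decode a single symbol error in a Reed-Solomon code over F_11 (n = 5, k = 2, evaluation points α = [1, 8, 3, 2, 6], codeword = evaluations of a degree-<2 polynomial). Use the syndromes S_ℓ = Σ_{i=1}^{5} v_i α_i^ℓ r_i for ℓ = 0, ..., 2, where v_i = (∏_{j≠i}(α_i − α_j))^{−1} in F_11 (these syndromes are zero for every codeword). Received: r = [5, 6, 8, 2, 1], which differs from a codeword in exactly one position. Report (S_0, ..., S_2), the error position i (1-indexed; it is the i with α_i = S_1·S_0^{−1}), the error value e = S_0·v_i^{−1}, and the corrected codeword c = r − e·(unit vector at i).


S = (8, 2, 6), error at position 3, error magnitude e = 9, c = [5, 6, 10, 2, 1].

Step 1: column multipliers v_i = (∏_{j≠i}(α_i − α_j))^{−1} mod 11.
  i = 1 (α = 1): (1−8)(1−3)(1−2)(1−6) = (−7)·(−2)·(−1)·(−5) = 70 ≡ 4, so v_1 = 4^{−1} = 3 (mod 11).
  i = 2 (α = 8): (8−1)(8−3)(8−2)(8−6) = 7·5·6·2 = 420 ≡ 2, so v_2 = 2^{−1} = 6 (mod 11).
  i = 3 (α = 3): (3−1)(3−8)(3−2)(3−6) = 2·(−5)·1·(−3) = 30 ≡ 8, so v_3 = 8^{−1} = 7 (mod 11).
  i = 4 (α = 2): (2−1)(2−8)(2−3)(2−6) = 1·(−6)·(−1)·(−4) = −24 ≡ 9, so v_4 = 9^{−1} = 5 (mod 11).
  i = 5 (α = 6): (6−1)(6−8)(6−3)(6−2) = 5·(−2)·3·4 = −120 ≡ 1, so v_5 = 1^{−1} = 1 (mod 11).
  v = [3, 6, 7, 5, 1].
Step 2: syndromes of r = [5, 6, 8, 2, 1] (all sums mod 11).
  S_0 = Σ v_i r_i = 3·5 + 6·6 + 7·8 + 5·2 + 1·1 = 118 ≡ 8.
  S_1 = Σ v_i α_i r_i = 3·1·5 + 6·8·6 + 7·3·8 + 5·2·2 + 1·6·1 = 497 ≡ 2.
  α_i^2 mod 11 = [1, 9, 9, 4, 3].
  S_2 = Σ v_i α_i^2 r_i = 3·1·5 + 6·9·6 + 7·9·8 + 5·4·2 + 1·3·1 = 886 ≡ 6.
  S = (8, 2, 6) ≠ 0, so r is not a codeword (an error is present).
Step 3: locate the error. For a single error e at position i, S_ℓ = v_i·e·α_i^ℓ, so α_err = S_1/S_0.
  S_0^{−1} = 8^{−1} = 7 (mod 11), so α_err = 2·7 = 14 ≡ 3 = α_3. Error position i = 3.
  Consistency check: S_2/S_1 = 6·6 = 36 ≡ 3 = α_err ✓ (single-error assumption holds).
Step 4: error magnitude e = S_0/v_3 = S_0·∏_{j≠3}(α_3 − α_j) = 8·8 = 64 ≡ 9 (mod 11).
Step 5: correct position 3: c_3 = r_3 − e = 8 − 9 ≡ 10 (mod 11). Hence c = [5, 6, 10, 2, 1].
  Check: interpolating c through the α_i gives m(x) = 8 + 8·x (degree < 2) with m(α_i) = c_i for every i, so c is indeed a codeword.


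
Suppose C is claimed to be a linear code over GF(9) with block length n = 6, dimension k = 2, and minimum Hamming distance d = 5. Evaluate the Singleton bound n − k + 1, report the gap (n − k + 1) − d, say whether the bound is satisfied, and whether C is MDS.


Singleton RHS = n − k + 1 = 5, slack = 0, bound satisfied, MDS.

Singleton bound: d ≤ n − k + 1.
Here n = 6, k = 2, so n − k + 1 = 5.
Given d = 5, check d ≤ 5: YES.
Slack = (n − k + 1) − d = 0.
The code is MDS (slack = 0).
Description: the claimed parameters are [6, 2, 5]_9; such a code would be MDS (meets Singleton bound).


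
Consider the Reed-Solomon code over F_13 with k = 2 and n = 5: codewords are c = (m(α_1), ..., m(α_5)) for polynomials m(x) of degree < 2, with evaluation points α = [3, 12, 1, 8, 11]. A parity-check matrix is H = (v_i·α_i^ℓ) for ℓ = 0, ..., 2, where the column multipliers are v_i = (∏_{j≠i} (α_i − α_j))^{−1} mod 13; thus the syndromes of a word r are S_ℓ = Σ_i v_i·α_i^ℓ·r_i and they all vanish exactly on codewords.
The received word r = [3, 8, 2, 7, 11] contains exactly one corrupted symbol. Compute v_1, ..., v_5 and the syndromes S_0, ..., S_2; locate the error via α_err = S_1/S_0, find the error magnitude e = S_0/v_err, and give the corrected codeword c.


S = (9, 1, 3), error at position 1, error magnitude e = 7, c = [9, 8, 2, 7, 11].

Step 1: column multipliers v_i = (∏_{j≠i}(α_i − α_j))^{−1} mod 13.
  i = 1 (α = 3): (3−12)(3−1)(3−8)(3−11) = (−9)·2·(−5)·(−8) = −720 ≡ 8, so v_1 = 8^{−1} = 5 (mod 13).
  i = 2 (α = 12): (12−3)(12−1)(12−8)(12−11) = 9·11·4·1 = 396 ≡ 6, so v_2 = 6^{−1} = 11 (mod 13).
  i = 3 (α = 1): (1−3)(1−12)(1−8)(1−11) = (−2)·(−11)·(−7)·(−10) = 1540 ≡ 6, so v_3 = 6^{−1} = 11 (mod 13).
  i = 4 (α = 8): (8−3)(8−12)(8−1)(8−11) = 5·(−4)·7·(−3) = 420 ≡ 4, so v_4 = 4^{−1} = 10 (mod 13).
  i = 5 (α = 11): (11−3)(11−12)(11−1)(11−8) = 8·(−1)·10·3 = −240 ≡ 7, so v_5 = 7^{−1} = 2 (mod 13).
  v = [5, 11, 11, 10, 2].
Step 2: syndromes of r = [3, 8, 2, 7, 11] (all sums mod 13).
  S_0 = Σ v_i r_i = 5·3 + 11·8 + 11·2 + 10·7 + 2·11 = 217 ≡ 9.
  S_1 = Σ v_i α_i r_i = 5·3·3 + 11·12·8 + 11·1·2 + 10·8·7 + 2·11·11 = 1925 ≡ 1.
  α_i^2 mod 13 = [9, 1, 1, 12, 4].
  S_2 = Σ v_i α_i^2 r_i = 5·9·3 + 11·1·8 + 11·1·2 + 10·12·7 + 2·4·11 = 1173 ≡ 3.
  S = (9, 1, 3) ≠ 0, so r is not a codeword (an error is present).
Step 3: locate the error. For a single error e at position i, S_ℓ = v_i·e·α_i^ℓ, so α_err = S_1/S_0.
  S_0^{−1} = 9^{−1} = 3 (mod 13), so α_err = 1·3 = 3 ≡ 3 = α_1. Error position i = 1.
  Consistency check: S_2/S_1 = 3·1 = 3 ≡ 3 = α_err ✓ (single-error assumption holds).
Step 4: error magnitude e = S_0/v_1 = S_0·∏_{j≠1}(α_1 − α_j) = 9·8 = 72 ≡ 7 (mod 13).
Step 5: correct position 1: c_1 = r_1 − e = 3 − 7 ≡ 9 (mod 13). Hence c = [9, 8, 2, 7, 11].
  Check: interpolating c through the α_i gives m(x) = 5 + 10·x (degree < 2) with m(α_i) = c_i for every i, so c is indeed a codeword.


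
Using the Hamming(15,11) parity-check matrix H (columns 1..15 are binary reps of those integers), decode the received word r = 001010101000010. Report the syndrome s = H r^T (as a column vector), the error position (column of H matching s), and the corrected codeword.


s = (0, 1, 1, 0)^T, error position = 6, corrected codeword c = 001011101000010

Compute s = H r^T mod 2 one row at a time:
  s_1 = 0 + 1 + 0 + 0 + 0 + 0 + 1 + 0 = 2 ≡ 0 (mod 2).
  s_2 = 0 + 1 + 0 + 1 + 0 + 0 + 1 + 0 = 3 ≡ 1 (mod 2).
  s_3 = 0 + 1 + 0 + 1 + 0 + 0 + 1 + 0 = 3 ≡ 1 (mod 2).
  s_4 = 0 + 1 + 1 + 1 + 1 + 0 + 0 + 0 = 4 ≡ 0 (mod 2).
s = (0, 1, 1, 0)^T — this equals column 6 of H (binary 0110), so error is at position 6.
Correct: flip bit 6 of r = 001010101000010 to get c = 001011101000010.


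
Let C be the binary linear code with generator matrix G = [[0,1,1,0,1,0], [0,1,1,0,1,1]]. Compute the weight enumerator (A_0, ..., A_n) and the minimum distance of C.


Weight distribution: A_0 = 1, A_1 = 1, A_3 = 1, A_4 = 1. Minimum distance d = 1.

Enumerate all 2^2 = 4 messages m ∈ F_2^2.
For each, compute codeword c = mG in F_2^6, then tally its weight.
  m = 00 → c = 000000, weight = 0.
  m = 10 → c = 011010, weight = 3.
  m = 01 → c = 011011, weight = 4.
  m = 11 → c = 000001, weight = 1.
Tally weights:
  weight 0: 1 codewords.
  weight 1: 1 codewords.
  weight 3: 1 codewords.
  weight 4: 1 codewords.
Minimum distance d = smallest w > 0 with A_w > 0 = 1.
Sanity: Σ A_w = 4 = 2^2 = 4 ✓.


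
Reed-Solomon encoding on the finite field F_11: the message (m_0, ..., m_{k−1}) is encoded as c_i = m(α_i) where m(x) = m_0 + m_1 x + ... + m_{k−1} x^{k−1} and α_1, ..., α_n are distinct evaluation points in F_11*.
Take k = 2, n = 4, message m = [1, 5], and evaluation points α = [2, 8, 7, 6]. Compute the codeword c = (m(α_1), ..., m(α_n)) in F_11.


c = [0, 8, 3, 9]

Message polynomial: m(x) = 1 + 5·x (mod 11).
For each evaluation point α_i, compute m(α_i) mod 11:
  α_1 = 2: Horner steps 5 → 0, so m(2) = 0.
  α_2 = 8: Horner steps 5 → 8, so m(8) = 8.
  α_3 = 7: Horner steps 5 → 3, so m(7) = 3.
  α_4 = 6: Horner steps 5 → 9, so m(6) = 9.
Codeword c = [0, 8, 3, 9] ∈ F_11^4.


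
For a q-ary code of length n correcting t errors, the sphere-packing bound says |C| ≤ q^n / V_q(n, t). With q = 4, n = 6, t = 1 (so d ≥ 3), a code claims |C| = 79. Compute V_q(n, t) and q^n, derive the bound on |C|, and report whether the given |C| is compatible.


V_q(n, t) = 19, q^n = 4096, Hamming bound = 215, |C| = 79 ≤ bound (satisfied).

Step 1: Compute V_q(n, t) = Σ_{j=0}^1 C(n, j) (q−1)^j.
  j = 0: C(6,0)·(3)^0 = 1·1 = 1.
  j = 1: C(6,1)·(3)^1 = 6·3 = 18.
  V_q(n, t) = 1 + 18 = 19.
Step 2: q^n = 4^6 = 4096.
Step 3: Hamming bound ⌊q^n / V_q(n,t)⌋ = ⌊4096/19⌋ = 215.
Step 4: Compare |C| = 79 to 215: satisfied.
The claimed |C| lies below the Hamming bound.


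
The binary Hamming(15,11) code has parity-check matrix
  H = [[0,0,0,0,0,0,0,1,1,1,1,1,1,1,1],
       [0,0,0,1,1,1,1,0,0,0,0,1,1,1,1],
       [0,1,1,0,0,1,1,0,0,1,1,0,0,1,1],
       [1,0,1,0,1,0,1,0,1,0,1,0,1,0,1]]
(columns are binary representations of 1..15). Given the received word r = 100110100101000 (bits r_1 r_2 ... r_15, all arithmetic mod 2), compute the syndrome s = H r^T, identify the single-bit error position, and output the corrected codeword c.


s = (0, 0, 0, 1)^T, error position = 1, corrected codeword c = 000110100101000

Compute s = H r^T mod 2 one row at a time:
  s_1 = 0 + 0 + 1 + 0 + 1 + 0 + 0 + 0 = 2 ≡ 0 (mod 2).
  s_2 = 1 + 1 + 0 + 1 + 1 + 0 + 0 + 0 = 4 ≡ 0 (mod 2).
  s_3 = 0 + 0 + 0 + 1 + 1 + 0 + 0 + 0 = 2 ≡ 0 (mod 2).
  s_4 = 1 + 0 + 1 + 1 + 0 + 0 + 0 + 0 = 3 ≡ 1 (mod 2).
s = (0, 0, 0, 1)^T — this equals column 1 of H (binary 0001), so error is at position 1.
Correct: flip bit 1 of r = 100110100101000 to get c = 000110100101000.


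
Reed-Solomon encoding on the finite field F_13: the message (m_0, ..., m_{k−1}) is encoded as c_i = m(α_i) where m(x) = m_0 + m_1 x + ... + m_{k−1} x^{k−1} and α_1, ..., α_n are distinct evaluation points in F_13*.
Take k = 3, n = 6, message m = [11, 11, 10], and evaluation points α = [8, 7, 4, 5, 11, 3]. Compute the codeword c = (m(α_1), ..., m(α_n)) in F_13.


c = [11, 6, 7, 4, 3, 4]

Message polynomial: m(x) = 11 + 11·x + 10·x^2 (mod 13).
For each evaluation point α_i, compute m(α_i) mod 13:
  α_1 = 8: Horner steps 10 → 0 → 11, so m(8) = 11.
  α_2 = 7: Horner steps 10 → 3 → 6, so m(7) = 6.
  α_3 = 4: Horner steps 10 → 12 → 7, so m(4) = 7.
  α_4 = 5: Horner steps 10 → 9 → 4, so m(5) = 4.
  α_5 = 11: Horner steps 10 → 4 → 3, so m(11) = 3.
  α_6 = 3: Horner steps 10 → 2 → 4, so m(3) = 4.
Codeword c = [11, 6, 7, 4, 3, 4] ∈ F_13^6.


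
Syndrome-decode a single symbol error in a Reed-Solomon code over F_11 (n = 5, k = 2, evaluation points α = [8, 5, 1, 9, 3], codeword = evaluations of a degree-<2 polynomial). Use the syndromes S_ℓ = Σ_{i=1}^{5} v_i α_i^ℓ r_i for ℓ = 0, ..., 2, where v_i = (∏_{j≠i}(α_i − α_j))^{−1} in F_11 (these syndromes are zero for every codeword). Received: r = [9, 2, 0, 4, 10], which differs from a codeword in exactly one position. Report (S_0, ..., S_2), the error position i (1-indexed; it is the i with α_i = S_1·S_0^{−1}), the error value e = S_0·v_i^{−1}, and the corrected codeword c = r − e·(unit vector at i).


S = (9, 5, 4), error at position 5, error magnitude e = 9, c = [9, 2, 0, 4, 1].

Step 1: column multipliers v_i = (∏_{j≠i}(α_i − α_j))^{−1} mod 11.
  i = 1 (α = 8): (8−5)(8−1)(8−9)(8−3) = 3·7·(−1)·5 = −105 ≡ 5, so v_1 = 5^{−1} = 9 (mod 11).
  i = 2 (α = 5): (5−8)(5−1)(5−9)(5−3) = (−3)·4·(−4)·2 = 96 ≡ 8, so v_2 = 8^{−1} = 7 (mod 11).
  i = 3 (α = 1): (1−8)(1−5)(1−9)(1−3) = (−7)·(−4)·(−8)·(−2) = 448 ≡ 8, so v_3 = 8^{−1} = 7 (mod 11).
  i = 4 (α = 9): (9−8)(9−5)(9−1)(9−3) = 1·4·8·6 = 192 ≡ 5, so v_4 = 5^{−1} = 9 (mod 11).
  i = 5 (α = 3): (3−8)(3−5)(3−1)(3−9) = (−5)·(−2)·2·(−6) = −120 ≡ 1, so v_5 = 1^{−1} = 1 (mod 11).
  v = [9, 7, 7, 9, 1].
Step 2: syndromes of r = [9, 2, 0, 4, 10] (all sums mod 11).
  S_0 = Σ v_i r_i = 9·9 + 7·2 + 7·0 + 9·4 + 1·10 = 141 ≡ 9.
  S_1 = Σ v_i α_i r_i = 9·8·9 + 7·5·2 + 7·1·0 + 9·9·4 + 1·3·10 = 1072 ≡ 5.
  α_i^2 mod 11 = [9, 3, 1, 4, 9].
  S_2 = Σ v_i α_i^2 r_i = 9·9·9 + 7·3·2 + 7·1·0 + 9·4·4 + 1·9·10 = 1005 ≡ 4.
  S = (9, 5, 4) ≠ 0, so r is not a codeword (an error is present).
Step 3: locate the error. For a single error e at position i, S_ℓ = v_i·e·α_i^ℓ, so α_err = S_1/S_0.
  S_0^{−1} = 9^{−1} = 5 (mod 11), so α_err = 5·5 = 25 ≡ 3 = α_5. Error position i = 5.
  Consistency check: S_2/S_1 = 4·9 = 36 ≡ 3 = α_err ✓ (single-error assumption holds).
Step 4: error magnitude e = S_0/v_5 = S_0·∏_{j≠5}(α_5 − α_j) = 9·1 = 9 ≡ 9 (mod 11).
Step 5: correct position 5: c_5 = r_5 − e = 10 − 9 ≡ 1 (mod 11). Hence c = [9, 2, 0, 4, 1].
  Check: interpolating c through the α_i gives m(x) = 5 + 6·x (degree < 2) with m(α_i) = c_i for every i, so c is indeed a codeword.


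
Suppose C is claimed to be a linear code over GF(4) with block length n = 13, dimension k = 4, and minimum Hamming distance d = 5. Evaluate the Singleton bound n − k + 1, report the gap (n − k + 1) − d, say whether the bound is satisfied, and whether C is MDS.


Singleton RHS = n − k + 1 = 10, slack = 5, bound satisfied, not MDS.

Singleton bound: d ≤ n − k + 1.
Here n = 13, k = 4, so n − k + 1 = 10.
Given d = 5, check d ≤ 10: YES.
Slack = (n − k + 1) − d = 5.
The code is NOT MDS (slack = 5 > 0).
Description: the claimed parameters are [13, 4, 5]_4; such a code would be non-MDS.


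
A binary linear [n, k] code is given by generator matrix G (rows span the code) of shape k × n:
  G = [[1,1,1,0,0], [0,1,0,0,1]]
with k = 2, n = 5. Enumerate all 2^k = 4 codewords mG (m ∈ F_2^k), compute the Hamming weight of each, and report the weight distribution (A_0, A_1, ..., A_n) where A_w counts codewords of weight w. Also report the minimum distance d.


Weight distribution: A_0 = 1, A_2 = 1, A_3 = 2. Minimum distance d = 2.

Enumerate all 2^2 = 4 messages m ∈ F_2^2.
For each, compute codeword c = mG in F_2^5, then tally its weight.
  m = 00 → c = 00000, weight = 0.
  m = 10 → c = 11100, weight = 3.
  m = 01 → c = 01001, weight = 2.
  m = 11 → c = 10101, weight = 3.
Tally weights:
  weight 0: 1 codewords.
  weight 2: 1 codewords.
  weight 3: 2 codewords.
Minimum distance d = smallest w > 0 with A_w > 0 = 2.
Sanity: Σ A_w = 4 = 2^2 = 4 ✓.


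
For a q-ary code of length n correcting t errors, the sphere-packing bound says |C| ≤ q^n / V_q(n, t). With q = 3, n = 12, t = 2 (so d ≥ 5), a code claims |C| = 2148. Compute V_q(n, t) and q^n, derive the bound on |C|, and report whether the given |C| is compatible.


V_q(n, t) = 289, q^n = 531441, Hamming bound = 1838, |C| = 2148 > bound (violated).

Step 1: Compute V_q(n, t) = Σ_{j=0}^2 C(n, j) (q−1)^j.
  j = 0: C(12,0)·(2)^0 = 1·1 = 1.
  j = 1: C(12,1)·(2)^1 = 12·2 = 24.
  j = 2: C(12,2)·(2)^2 = 66·4 = 264.
  V_q(n, t) = 1 + 24 + 264 = 289.
Step 2: q^n = 3^12 = 531441.
Step 3: Hamming bound ⌊q^n / V_q(n,t)⌋ = ⌊531441/289⌋ = 1838.
Step 4: Compare |C| = 2148 to 1838: violated.
The claimed |C| lies above the Hamming bound, so no 3-ary code of length 12 with d ≥ 5 can have 2148 codewords.


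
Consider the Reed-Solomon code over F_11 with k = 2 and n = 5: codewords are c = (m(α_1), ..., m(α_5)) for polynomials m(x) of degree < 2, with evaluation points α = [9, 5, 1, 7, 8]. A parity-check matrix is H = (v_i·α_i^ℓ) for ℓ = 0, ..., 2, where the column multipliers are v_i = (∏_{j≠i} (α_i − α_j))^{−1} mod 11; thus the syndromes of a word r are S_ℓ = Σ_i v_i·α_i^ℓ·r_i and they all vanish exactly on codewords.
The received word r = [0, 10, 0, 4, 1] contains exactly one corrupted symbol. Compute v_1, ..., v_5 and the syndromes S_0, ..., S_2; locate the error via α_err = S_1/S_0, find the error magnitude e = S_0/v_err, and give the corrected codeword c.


S = (10, 2, 7), error at position 1, error magnitude e = 2, c = [9, 10, 0, 4, 1].

Step 1: column multipliers v_i = (∏_{j≠i}(α_i − α_j))^{−1} mod 11.
  i = 1 (α = 9): (9−5)(9−1)(9−7)(9−8) = 4·8·2·1 = 64 ≡ 9, so v_1 = 9^{−1} = 5 (mod 11).
  i = 2 (α = 5): (5−9)(5−1)(5−7)(5−8) = (−4)·4·(−2)·(−3) = −96 ≡ 3, so v_2 = 3^{−1} = 4 (mod 11).
  i = 3 (α = 1): (1−9)(1−5)(1−7)(1−8) = (−8)·(−4)·(−6)·(−7) = 1344 ≡ 2, so v_3 = 2^{−1} = 6 (mod 11).
  i = 4 (α = 7): (7−9)(7−5)(7−1)(7−8) = (−2)·2·6·(−1) = 24 ≡ 2, so v_4 = 2^{−1} = 6 (mod 11).
  i = 5 (α = 8): (8−9)(8−5)(8−1)(8−7) = (−1)·3·7·1 = −21 ≡ 1, so v_5 = 1^{−1} = 1 (mod 11).
  v = [5, 4, 6, 6, 1].
Step 2: syndromes of r = [0, 10, 0, 4, 1] (all sums mod 11).
  S_0 = Σ v_i r_i = 5·0 + 4·10 + 6·0 + 6·4 + 1·1 = 65 ≡ 10.
  S_1 = Σ v_i α_i r_i = 5·9·0 + 4·5·10 + 6·1·0 + 6·7·4 + 1·8·1 = 376 ≡ 2.
  α_i^2 mod 11 = [4, 3, 1, 5, 9].
  S_2 = Σ v_i α_i^2 r_i = 5·4·0 + 4·3·10 + 6·1·0 + 6·5·4 + 1·9·1 = 249 ≡ 7.
  S = (10, 2, 7) ≠ 0, so r is not a codeword (an error is present).
Step 3: locate the error. For a single error e at position i, S_ℓ = v_i·e·α_i^ℓ, so α_err = S_1/S_0.
  S_0^{−1} = 10^{−1} = 10 (mod 11), so α_err = 2·10 = 20 ≡ 9 = α_1. Error position i = 1.
  Consistency check: S_2/S_1 = 7·6 = 42 ≡ 9 = α_err ✓ (single-error assumption holds).
Step 4: error magnitude e = S_0/v_1 = S_0·∏_{j≠1}(α_1 − α_j) = 10·9 = 90 ≡ 2 (mod 11).
Step 5: correct position 1: c_1 = r_1 − e = 0 − 2 ≡ 9 (mod 11). Hence c = [9, 10, 0, 4, 1].
  Check: interpolating c through the α_i gives m(x) = 3 + 8·x (degree < 2) with m(α_i) = c_i for every i, so c is indeed a codeword.
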